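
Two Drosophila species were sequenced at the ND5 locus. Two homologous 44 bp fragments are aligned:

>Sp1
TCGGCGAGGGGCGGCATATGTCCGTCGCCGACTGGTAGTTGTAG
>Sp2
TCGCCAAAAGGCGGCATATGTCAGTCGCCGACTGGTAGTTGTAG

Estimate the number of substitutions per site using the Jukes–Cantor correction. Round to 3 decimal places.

0.123

The sequences differ at 5 of 44 sites (4, 6, 8, 9, 23), so p = 5/44 ≈ 0.113636.
d = −(3/4) ln(1 − 4p/3) = −0.75 ln(1 − 0.151515) = −0.75 ln(0.848485)
  = −0.75 × (-0.164303) = 0.123227 substitutions/site.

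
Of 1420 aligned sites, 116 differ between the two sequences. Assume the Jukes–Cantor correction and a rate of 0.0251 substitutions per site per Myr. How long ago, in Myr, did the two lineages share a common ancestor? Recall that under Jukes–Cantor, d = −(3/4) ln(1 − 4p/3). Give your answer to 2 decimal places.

1.72

p = 116/1420 ≈ 0.08169.
d = −(3/4) ln(1 − 4p/3) = −0.75 ln(1 − 0.10892) = −0.75 ln(0.89108)
  = −0.75 × (-0.115321) = 0.086491 substitutions/site.
Under a molecular clock d = 2μt, so t = d/(2μ) = 0.086491 / (2 × 0.0251) = 1.72 Myr.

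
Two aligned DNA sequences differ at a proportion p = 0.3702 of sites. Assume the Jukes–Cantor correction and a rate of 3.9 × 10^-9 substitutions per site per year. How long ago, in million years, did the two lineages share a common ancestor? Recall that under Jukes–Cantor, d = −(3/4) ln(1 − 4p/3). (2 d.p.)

d = −(3/4) ln(1 − 4p/3) = −0.75 ln(1 − 0.4936) = −0.75 ln(0.5064)
  = −0.75 × (-0.680428) = 0.510321 substitutions/site.
Under a molecular clock d = 2μt, so t = d/(2μ) = 0.510321 / (2 × 3.9 × 10^-9) = 65.43 million years.

65.43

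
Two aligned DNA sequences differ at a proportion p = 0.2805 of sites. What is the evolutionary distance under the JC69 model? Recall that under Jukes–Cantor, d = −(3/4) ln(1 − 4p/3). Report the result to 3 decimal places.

0.351

d = −(3/4) ln(1 − 4p/3) = −0.75 ln(1 − 0.374) = −0.75 ln(0.626)
  = −0.75 × (-0.468405) = 0.351304 substitutions/site.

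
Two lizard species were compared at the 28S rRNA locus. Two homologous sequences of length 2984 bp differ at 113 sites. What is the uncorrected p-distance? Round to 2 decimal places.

0.04

p = 113/2984 = 0.037868… ≈ 0.04 (to 2 d.p.).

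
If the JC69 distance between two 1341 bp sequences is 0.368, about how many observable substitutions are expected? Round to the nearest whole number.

390

Invert JC69: p = (3/4)(1 − e^(−4d/3)) = 0.75 × (1 − e^(-0.490667)) = 0.75 × (1 − 0.612218) = 0.290837.
Expected differing sites = pL ≈ 0.290837 × 1341 = 390.012417 ≈ 390.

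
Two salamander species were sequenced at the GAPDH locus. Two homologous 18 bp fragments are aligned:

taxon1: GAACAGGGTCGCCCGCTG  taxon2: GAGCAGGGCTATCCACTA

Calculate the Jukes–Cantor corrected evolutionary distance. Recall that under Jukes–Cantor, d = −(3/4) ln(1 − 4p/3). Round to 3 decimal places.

The sequences differ at 7 of 18 sites (3, 9, 10, 11, 12, 15, 18), so p = 7/18 ≈ 0.388889.
d = −(3/4) ln(1 − 4p/3) = −0.75 ln(1 − 0.518519) = −0.75 ln(0.481481)
  = −0.75 × (-0.730889) = 0.548167 substitutions/site.

0.548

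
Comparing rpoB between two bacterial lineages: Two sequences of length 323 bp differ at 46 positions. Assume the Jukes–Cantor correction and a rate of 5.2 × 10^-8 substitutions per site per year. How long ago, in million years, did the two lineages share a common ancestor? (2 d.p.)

p = 46/323 ≈ 0.142415.
d = −(3/4) ln(1 − 4p/3) = −0.75 ln(1 − 0.189887) = −0.75 ln(0.810113)
  = −0.75 × (-0.210582) = 0.157937 substitutions/site.
Under a molecular clock d = 2μt, so t = d/(2μ) = 0.157937 / (2 × 5.2 × 10^-8) = 1.52 million years.

1.52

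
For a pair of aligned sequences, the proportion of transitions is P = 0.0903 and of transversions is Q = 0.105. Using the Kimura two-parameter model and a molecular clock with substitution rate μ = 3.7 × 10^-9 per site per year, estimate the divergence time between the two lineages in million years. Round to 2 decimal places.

30.69

Under the Kimura two-parameter model, d = −½ ln(1 − 2P − Q) − ¼ ln(1 − 2Q).
1 − 2P − Q = 0.7144, giving −½ ln(0.7144) = 0.168156.
1 − 2Q = 0.79, giving −¼ ln(0.79) = 0.058931.
d = 0.168156 + 0.058931 = 0.227087.
Under a molecular clock d = 2μt, so t = d/(2μ) = 0.227087 / (2 × 3.7 × 10^-9) = 30.69 million years.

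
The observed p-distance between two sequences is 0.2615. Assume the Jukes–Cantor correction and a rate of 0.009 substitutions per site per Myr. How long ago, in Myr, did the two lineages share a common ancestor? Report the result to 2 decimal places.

d = −(3/4) ln(1 − 4p/3) = −0.75 ln(1 − 0.348667) = −0.75 ln(0.651333)
  = −0.75 × (-0.428734) = 0.321551 substitutions/site.
Under a molecular clock d = 2μt, so t = d/(2μ) = 0.321551 / (2 × 0.009) = 17.86 Myr.

17.86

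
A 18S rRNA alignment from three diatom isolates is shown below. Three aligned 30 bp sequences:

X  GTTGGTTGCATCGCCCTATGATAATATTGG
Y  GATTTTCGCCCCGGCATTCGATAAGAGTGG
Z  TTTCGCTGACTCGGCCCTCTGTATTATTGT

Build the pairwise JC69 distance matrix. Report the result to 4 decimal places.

d(X,Y) = 0.5716, d(X,Z) = 0.6467, d(Y,Z) = 0.9313

X–Y: 12/30 sites differ → p = 0.4, d = −0.75 ln(1 − 0.533333) = 0.571605 ≈ 0.5716.
X–Z: 13/30 sites differ → p ≈ 0.433333, d = −0.75 ln(1 − 0.577777) = 0.646666 ≈ 0.6467.
Y–Z: 16/30 sites differ → p ≈ 0.533333, d = −0.75 ln(1 − 0.711111) = 0.931285 ≈ 0.9313.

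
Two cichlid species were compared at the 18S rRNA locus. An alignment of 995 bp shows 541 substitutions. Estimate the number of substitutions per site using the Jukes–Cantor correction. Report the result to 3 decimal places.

p = 541/995 ≈ 0.543719.
d = −(3/4) ln(1 − 4p/3) = −0.75 ln(1 − 0.724959) = −0.75 ln(0.275041)
  = −0.75 × (-1.290835) = 0.968126 substitutions/site.

0.968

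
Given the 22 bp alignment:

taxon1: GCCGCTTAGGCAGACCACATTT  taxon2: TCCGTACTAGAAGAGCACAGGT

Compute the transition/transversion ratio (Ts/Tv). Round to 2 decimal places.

Transitions are A↔G and C↔T; transversions are all other mismatches.
Transitions: 3. Transversions: 7.
R = 3/7 = 0.428571… ≈ 0.43 (to 2 d.p.).

0.43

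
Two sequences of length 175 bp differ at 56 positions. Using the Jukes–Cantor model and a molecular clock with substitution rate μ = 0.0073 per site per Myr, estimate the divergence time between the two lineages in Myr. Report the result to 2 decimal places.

28.58

p = 56/175 = 0.32.
d = −(3/4) ln(1 − 4p/3) = −0.75 ln(1 − 0.426667) = −0.75 ln(0.573333)
  = −0.75 × (-0.556289) = 0.417217 substitutions/site.
Under a molecular clock d = 2μt, so t = d/(2μ) = 0.417217 / (2 × 0.0073) = 28.58 Myr.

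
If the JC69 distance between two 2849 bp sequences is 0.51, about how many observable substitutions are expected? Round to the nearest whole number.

1054

Invert JC69: p = (3/4)(1 − e^(−4d/3)) = 0.75 × (1 − e^(-0.68)) = 0.75 × (1 − 0.506617) = 0.370037.
Expected differing sites = pL ≈ 0.370037 × 2849 = 1054.235413 ≈ 1054.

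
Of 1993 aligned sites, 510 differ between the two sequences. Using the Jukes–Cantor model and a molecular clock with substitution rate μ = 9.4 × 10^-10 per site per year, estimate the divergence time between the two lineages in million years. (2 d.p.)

p = 510/1993 ≈ 0.255896.
d = −(3/4) ln(1 − 4p/3) = −0.75 ln(1 − 0.341195) = −0.75 ln(0.658805)
  = −0.75 × (-0.417328) = 0.312996 substitutions/site.
Under a molecular clock d = 2μt, so t = d/(2μ) = 0.312996 / (2 × 9.4 × 10^-10) = 166.49 million years.

166.49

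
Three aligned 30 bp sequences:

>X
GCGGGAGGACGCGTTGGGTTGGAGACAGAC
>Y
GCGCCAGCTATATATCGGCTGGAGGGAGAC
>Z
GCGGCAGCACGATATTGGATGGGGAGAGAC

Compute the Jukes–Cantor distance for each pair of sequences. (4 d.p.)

X–Y: 13/30 sites differ → p ≈ 0.433333, d = −0.75 ln(1 − 0.577777) = 0.646666 ≈ 0.6467.
X–Z: 9/30 sites differ → p = 0.3, d = −0.75 ln(1 − 0.4) = 0.383119 ≈ 0.3831.
Y–Z: 8/30 sites differ → p ≈ 0.266667, d = −0.75 ln(1 − 0.355556) = 0.329526 ≈ 0.3295.

d(X,Y) = 0.6467, d(X,Z) = 0.3831, d(Y,Z) = 0.3295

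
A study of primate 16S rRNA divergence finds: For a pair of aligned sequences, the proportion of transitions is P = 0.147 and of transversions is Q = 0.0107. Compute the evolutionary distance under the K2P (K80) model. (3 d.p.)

0.187

Under the Kimura two-parameter model, d = −½ ln(1 − 2P − Q) − ¼ ln(1 − 2Q).
1 − 2P − Q = 0.6953, giving −½ ln(0.6953) = 0.181706.
1 − 2Q = 0.9786, giving −¼ ln(0.9786) = 0.005408.
d = 0.181706 + 0.005408 = 0.187114.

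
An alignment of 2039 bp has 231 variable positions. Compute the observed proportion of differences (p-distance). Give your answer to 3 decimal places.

p = 231/2039 = 0.113290… ≈ 0.113 (to 3 d.p.).

0.113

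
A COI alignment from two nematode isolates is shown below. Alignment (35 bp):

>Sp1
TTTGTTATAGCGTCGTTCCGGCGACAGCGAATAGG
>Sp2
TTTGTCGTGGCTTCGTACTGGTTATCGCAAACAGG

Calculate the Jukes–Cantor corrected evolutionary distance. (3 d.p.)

The sequences differ at 12 of 35 sites, so p = 12/35 ≈ 0.342857.
d = −(3/4) ln(1 − 4p/3) = −0.75 ln(1 − 0.457143) = −0.75 ln(0.542857)
  = −0.75 × (-0.610909) = 0.458182 substitutions/site.

0.458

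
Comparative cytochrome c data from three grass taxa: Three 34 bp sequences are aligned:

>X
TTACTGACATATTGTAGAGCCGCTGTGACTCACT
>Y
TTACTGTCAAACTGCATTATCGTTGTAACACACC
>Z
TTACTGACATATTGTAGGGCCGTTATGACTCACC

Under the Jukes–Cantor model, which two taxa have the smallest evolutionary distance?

X and Z

X–Y: 12/34 differ, p = 0.353, d = 0.477.
X–Z: 4/34 differ, p = 0.118, d = 0.128.
Y–Z: 11/34 differ, p = 0.324, d = 0.423.
The smallest distance is between X and Z.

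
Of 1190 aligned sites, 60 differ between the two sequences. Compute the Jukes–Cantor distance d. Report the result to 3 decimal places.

0.052

p = 60/1190 ≈ 0.05042.
d = −(3/4) ln(1 − 4p/3) = −0.75 ln(1 − 0.067227) = −0.75 ln(0.932773)
  = −0.75 × (-0.069593) = 0.052195 substitutions/site.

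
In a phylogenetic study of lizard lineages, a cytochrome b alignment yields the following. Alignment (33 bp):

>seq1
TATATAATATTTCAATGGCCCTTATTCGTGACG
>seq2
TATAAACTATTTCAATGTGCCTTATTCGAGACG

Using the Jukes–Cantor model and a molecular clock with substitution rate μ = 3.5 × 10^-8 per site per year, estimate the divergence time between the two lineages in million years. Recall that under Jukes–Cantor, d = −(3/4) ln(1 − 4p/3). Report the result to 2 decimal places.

The sequences differ at 5 of 33 sites (5, 7, 18, 19, 29), so p = 5/33 ≈ 0.151515.
d = −(3/4) ln(1 − 4p/3) = −0.75 ln(1 − 0.20202) = −0.75 ln(0.79798)
  = −0.75 × (-0.225672) = 0.169254 substitutions/site.
Under a molecular clock d = 2μt, so t = d/(2μ) = 0.169254 / (2 × 3.5 × 10^-8) = 2.42 million years.

2.42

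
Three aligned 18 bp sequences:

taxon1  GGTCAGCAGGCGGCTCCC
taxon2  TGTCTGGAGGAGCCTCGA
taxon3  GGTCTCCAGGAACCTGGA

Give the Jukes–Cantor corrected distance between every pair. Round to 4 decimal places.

taxon1–taxon2: 7/18 sites differ → p ≈ 0.388889, d = −0.75 ln(1 − 0.518519) = 0.548166 ≈ 0.5482.
taxon1–taxon3: 8/18 sites differ → p ≈ 0.444444, d = −0.75 ln(1 − 0.592592) = 0.673455 ≈ 0.6735.
taxon2–taxon3: 5/18 sites differ → p ≈ 0.277778, d = −0.75 ln(1 − 0.370371) = 0.346968 ≈ 0.3470.

d(taxon1,taxon2) = 0.5482, d(taxon1,taxon3) = 0.6735, d(taxon2,taxon3) = 0.3470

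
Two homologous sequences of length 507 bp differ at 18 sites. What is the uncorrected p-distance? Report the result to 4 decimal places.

0.0355

p = 18/507 = 0.035502… ≈ 0.0355 (to 4 d.p.).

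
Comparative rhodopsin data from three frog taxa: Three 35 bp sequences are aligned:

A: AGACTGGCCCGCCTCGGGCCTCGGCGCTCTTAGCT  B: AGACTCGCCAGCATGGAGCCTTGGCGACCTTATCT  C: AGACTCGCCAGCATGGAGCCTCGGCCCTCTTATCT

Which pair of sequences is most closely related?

B and C

A–B: 9/35 differ, p = 0.257, d = 0.315.
A–C: 7/35 differ, p = 0.200, d = 0.233.
B–C: 4/35 differ, p = 0.114, d = 0.124.
The smallest distance is between B and C.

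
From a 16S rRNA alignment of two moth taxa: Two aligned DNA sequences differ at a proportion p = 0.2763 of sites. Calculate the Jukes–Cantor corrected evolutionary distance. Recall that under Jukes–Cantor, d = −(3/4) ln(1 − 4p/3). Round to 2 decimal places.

d = −(3/4) ln(1 − 4p/3) = −0.75 ln(1 − 0.3684) = −0.75 ln(0.6316)
  = −0.75 × (-0.459499) = 0.344624 substitutions/site.

0.34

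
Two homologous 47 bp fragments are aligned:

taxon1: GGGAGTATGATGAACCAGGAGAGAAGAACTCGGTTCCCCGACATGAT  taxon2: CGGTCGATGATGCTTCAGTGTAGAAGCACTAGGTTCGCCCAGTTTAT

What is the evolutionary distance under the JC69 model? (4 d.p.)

0.4937

The sequences differ at 17 of 47 sites, so p = 17/47 ≈ 0.361702.
d = −(3/4) ln(1 − 4p/3) = −0.75 ln(1 − 0.482269) = −0.75 ln(0.517731)
  = −0.75 × (-0.658299) = 0.493724 substitutions/site.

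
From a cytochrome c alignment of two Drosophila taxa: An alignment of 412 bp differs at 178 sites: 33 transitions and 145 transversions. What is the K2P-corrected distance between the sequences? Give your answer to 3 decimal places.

0.663

P = 33/412 ≈ 0.080097 and Q = 145/412 ≈ 0.351942.
Under the Kimura two-parameter model, d = −½ ln(1 − 2P − Q) − ¼ ln(1 − 2Q).
1 − 2P − Q = 0.487864, giving −½ ln(0.487864) = 0.358859.
1 − 2Q = 0.296116, giving −¼ ln(0.296116) = 0.304251.
d = 0.358859 + 0.304251 = 0.663110.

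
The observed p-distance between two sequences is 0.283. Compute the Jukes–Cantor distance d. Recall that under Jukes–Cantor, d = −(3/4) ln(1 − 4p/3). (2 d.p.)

0.36

d = −(3/4) ln(1 − 4p/3) = −0.75 ln(1 − 0.377333) = −0.75 ln(0.622667)
  = −0.75 × (-0.473743) = 0.355307 substitutions/site.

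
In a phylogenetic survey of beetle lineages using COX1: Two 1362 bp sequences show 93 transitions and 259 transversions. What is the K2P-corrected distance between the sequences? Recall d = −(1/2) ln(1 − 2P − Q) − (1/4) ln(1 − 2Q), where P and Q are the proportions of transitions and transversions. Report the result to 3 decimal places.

P = 93/1362 ≈ 0.068282 and Q = 259/1362 ≈ 0.190162.
Under the Kimura two-parameter model, d = −½ ln(1 − 2P − Q) − ¼ ln(1 − 2Q).
1 − 2P − Q = 0.673274, giving −½ ln(0.673274) = 0.197801.
1 − 2Q = 0.619676, giving −¼ ln(0.619676) = 0.119640.
d = 0.197801 + 0.119640 = 0.317441.

0.317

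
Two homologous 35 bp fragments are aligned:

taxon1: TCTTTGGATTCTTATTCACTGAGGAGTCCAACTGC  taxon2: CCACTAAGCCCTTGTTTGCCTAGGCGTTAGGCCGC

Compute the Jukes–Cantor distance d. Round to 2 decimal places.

0.96

The sequences differ at 19 of 35 sites, so p = 19/35 ≈ 0.542857.
d = −(3/4) ln(1 − 4p/3) = −0.75 ln(1 − 0.723809) = −0.75 ln(0.276191)
  = −0.75 × (-1.286663) = 0.964997 substitutions/site.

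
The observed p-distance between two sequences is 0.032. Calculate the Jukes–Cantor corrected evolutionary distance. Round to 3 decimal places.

d = −(3/4) ln(1 − 4p/3) = −0.75 ln(1 − 0.042667) = −0.75 ln(0.957333)
  = −0.75 × (-0.043604) = 0.032703 substitutions/site.

0.033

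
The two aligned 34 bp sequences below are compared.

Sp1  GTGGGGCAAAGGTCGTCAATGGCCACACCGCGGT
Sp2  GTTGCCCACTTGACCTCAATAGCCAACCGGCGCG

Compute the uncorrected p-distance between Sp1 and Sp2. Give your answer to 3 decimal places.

The sequences differ at 14 of 34 positions.
p = 14/34 = 0.411764… ≈ 0.412 (to 3 d.p.).

0.412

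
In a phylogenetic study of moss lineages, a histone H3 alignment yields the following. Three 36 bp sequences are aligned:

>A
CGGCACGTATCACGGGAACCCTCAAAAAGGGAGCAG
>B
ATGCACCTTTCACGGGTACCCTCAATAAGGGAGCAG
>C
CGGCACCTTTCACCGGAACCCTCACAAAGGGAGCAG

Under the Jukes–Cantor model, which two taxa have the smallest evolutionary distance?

A–B: 6/36 differ, p = 0.167, d = 0.188.
A–C: 4/36 differ, p = 0.111, d = 0.120.
B–C: 6/36 differ, p = 0.167, d = 0.188.
The smallest distance is between A and C.

A and C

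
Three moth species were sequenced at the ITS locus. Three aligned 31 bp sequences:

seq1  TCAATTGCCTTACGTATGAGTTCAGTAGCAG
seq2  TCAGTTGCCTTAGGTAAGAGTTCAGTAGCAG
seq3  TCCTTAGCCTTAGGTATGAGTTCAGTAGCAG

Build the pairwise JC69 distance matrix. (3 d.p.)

d(seq1,seq2) = 0.104, d(seq1,seq3) = 0.142, d(seq2,seq3) = 0.142

seq1–seq2: 3/31 sites differ → p ≈ 0.096774, d = −0.75 ln(1 − 0.129032) = 0.103613 ≈ 0.104.
seq1–seq3: 4/31 sites differ → p ≈ 0.129032, d = −0.75 ln(1 − 0.172043) = 0.141596 ≈ 0.142.
seq2–seq3: 4/31 sites differ → p ≈ 0.129032, d = −0.75 ln(1 − 0.172043) = 0.141596 ≈ 0.142.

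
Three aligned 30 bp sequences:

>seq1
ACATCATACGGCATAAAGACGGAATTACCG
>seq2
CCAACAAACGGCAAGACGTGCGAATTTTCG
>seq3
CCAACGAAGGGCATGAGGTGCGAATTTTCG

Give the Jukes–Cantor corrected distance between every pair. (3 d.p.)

seq1–seq2: 11/30 sites differ → p ≈ 0.366667, d = −0.75 ln(1 − 0.488889) = 0.503376 ≈ 0.503.
seq1–seq3: 12/30 sites differ → p = 0.4, d = −0.75 ln(1 − 0.533333) = 0.571605 ≈ 0.572.
seq2–seq3: 4/30 sites differ → p ≈ 0.133333, d = −0.75 ln(1 − 0.177777) = 0.146808 ≈ 0.147.

d(seq1,seq2) = 0.503, d(seq1,seq3) = 0.572, d(seq2,seq3) = 0.147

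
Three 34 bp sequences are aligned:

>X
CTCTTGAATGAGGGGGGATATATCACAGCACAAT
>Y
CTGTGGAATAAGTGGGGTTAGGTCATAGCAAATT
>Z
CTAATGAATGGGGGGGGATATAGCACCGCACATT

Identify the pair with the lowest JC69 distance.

X and Z

X–Y: 10/34 differ, p = 0.294, d = 0.373.
X–Z: 6/34 differ, p = 0.176, d = 0.201.
Y–Z: 13/34 differ, p = 0.382, d = 0.535.
The smallest distance is between X and Z.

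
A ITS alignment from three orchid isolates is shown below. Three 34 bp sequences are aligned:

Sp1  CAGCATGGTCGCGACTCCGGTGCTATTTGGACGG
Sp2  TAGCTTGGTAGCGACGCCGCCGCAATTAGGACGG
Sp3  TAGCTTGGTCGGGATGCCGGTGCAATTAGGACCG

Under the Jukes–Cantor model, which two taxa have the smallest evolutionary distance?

Sp1–Sp2: 8/34 differ, p = 0.235, d = 0.282.
Sp1–Sp3: 8/34 differ, p = 0.235, d = 0.282.
Sp2–Sp3: 6/34 differ, p = 0.176, d = 0.201.
The smallest distance is between Sp2 and Sp3.

Sp2 and Sp3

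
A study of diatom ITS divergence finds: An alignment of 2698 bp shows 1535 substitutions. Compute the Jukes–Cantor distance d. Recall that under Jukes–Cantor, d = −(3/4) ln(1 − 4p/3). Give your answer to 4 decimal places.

p = 1535/2698 ≈ 0.56894.
d = −(3/4) ln(1 − 4p/3) = −0.75 ln(1 − 0.758587) = −0.75 ln(0.241413)
  = −0.75 × (-1.421246) = 1.065935 substitutions/site.

1.0659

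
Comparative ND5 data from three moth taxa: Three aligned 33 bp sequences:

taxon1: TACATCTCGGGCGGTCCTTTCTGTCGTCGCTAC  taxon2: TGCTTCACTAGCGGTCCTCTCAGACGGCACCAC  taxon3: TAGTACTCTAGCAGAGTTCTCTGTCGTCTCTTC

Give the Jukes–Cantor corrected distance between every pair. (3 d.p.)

d(taxon1,taxon2) = 0.441, d(taxon1,taxon3) = 0.497, d(taxon2,taxon3) = 0.625

taxon1–taxon2: 11/33 sites differ → p ≈ 0.333333, d = −0.75 ln(1 − 0.444444) = 0.440839 ≈ 0.441.
taxon1–taxon3: 12/33 sites differ → p ≈ 0.363636, d = −0.75 ln(1 − 0.484848) = 0.497470 ≈ 0.497.
taxon2–taxon3: 14/33 sites differ → p ≈ 0.424242, d = −0.75 ln(1 − 0.565656) = 0.625439 ≈ 0.625.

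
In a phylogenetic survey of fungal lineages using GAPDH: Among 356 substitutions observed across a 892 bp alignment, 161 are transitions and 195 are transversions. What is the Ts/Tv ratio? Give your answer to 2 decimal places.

R = 161/195 = 0.825641… ≈ 0.83 (to 2 d.p.).

0.83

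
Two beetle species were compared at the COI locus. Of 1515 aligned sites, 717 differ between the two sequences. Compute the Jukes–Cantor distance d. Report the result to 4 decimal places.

p = 717/1515 ≈ 0.473267.
d = −(3/4) ln(1 − 4p/3) = −0.75 ln(1 − 0.631023) = −0.75 ln(0.368977)
  = −0.75 × (-0.997021) = 0.747766 substitutions/site.

0.7478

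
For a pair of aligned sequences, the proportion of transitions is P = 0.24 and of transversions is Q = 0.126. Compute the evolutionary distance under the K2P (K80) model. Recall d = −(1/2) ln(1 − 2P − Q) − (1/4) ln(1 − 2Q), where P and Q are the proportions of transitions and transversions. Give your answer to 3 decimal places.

0.538

Under the Kimura two-parameter model, d = −½ ln(1 − 2P − Q) − ¼ ln(1 − 2Q).
1 − 2P − Q = 0.394, giving −½ ln(0.394) = 0.465702.
1 − 2Q = 0.748, giving −¼ ln(0.748) = 0.072588.
d = 0.465702 + 0.072588 = 0.538290.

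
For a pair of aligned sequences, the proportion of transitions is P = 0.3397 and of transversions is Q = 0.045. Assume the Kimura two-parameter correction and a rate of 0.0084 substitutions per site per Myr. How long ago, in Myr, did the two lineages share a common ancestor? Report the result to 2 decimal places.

39.76

Under the Kimura two-parameter model, d = −½ ln(1 − 2P − Q) − ¼ ln(1 − 2Q).
1 − 2P − Q = 0.2756, giving −½ ln(0.2756) = 0.644402.
1 − 2Q = 0.91, giving −¼ ln(0.91) = 0.023578.
d = 0.644402 + 0.023578 = 0.667980.
Under a molecular clock d = 2μt, so t = d/(2μ) = 0.667980 / (2 × 0.0084) = 39.76 Myr.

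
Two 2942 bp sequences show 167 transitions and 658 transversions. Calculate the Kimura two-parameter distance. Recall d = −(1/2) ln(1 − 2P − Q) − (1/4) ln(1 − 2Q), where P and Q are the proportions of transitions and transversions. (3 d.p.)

P = 167/2942 ≈ 0.056764 and Q = 658/2942 ≈ 0.223657.
Under the Kimura two-parameter model, d = −½ ln(1 − 2P − Q) − ¼ ln(1 − 2Q).
1 − 2P − Q = 0.662815, giving −½ ln(0.662815) = 0.205630.
1 − 2Q = 0.552686, giving −¼ ln(0.552686) = 0.148241.
d = 0.205630 + 0.148241 = 0.353871.

0.354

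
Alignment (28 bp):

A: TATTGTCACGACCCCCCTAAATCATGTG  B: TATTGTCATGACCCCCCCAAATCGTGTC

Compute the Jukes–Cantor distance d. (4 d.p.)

The sequences differ at 4 of 28 sites (9, 18, 24, 28), so p = 4/28 ≈ 0.142857.
d = −(3/4) ln(1 − 4p/3) = −0.75 ln(1 − 0.190476) = −0.75 ln(0.809524)
  = −0.75 × (-0.211309) = 0.158482 substitutions/site.

0.1585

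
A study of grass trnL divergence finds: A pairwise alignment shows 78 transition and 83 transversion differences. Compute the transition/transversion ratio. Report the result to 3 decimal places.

R = 78/83 = 0.939759… ≈ 0.940 (to 3 d.p.).

0.940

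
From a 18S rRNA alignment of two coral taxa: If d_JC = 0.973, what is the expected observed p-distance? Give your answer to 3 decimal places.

p = (3/4)(1 − e^(−4d/3)) = 0.75 × (1 − e^(-1.297333)) = 0.75 × (1 − 0.273260) = 0.545055.

0.545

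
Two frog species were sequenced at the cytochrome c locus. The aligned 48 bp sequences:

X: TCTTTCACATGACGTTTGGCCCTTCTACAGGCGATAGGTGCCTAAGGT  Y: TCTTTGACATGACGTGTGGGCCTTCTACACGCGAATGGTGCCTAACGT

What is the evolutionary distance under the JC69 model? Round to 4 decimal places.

The sequences differ at 7 of 48 sites (6, 16, 20, 30, 35, 36, 46), so p = 7/48 ≈ 0.145833.
d = −(3/4) ln(1 − 4p/3) = −0.75 ln(1 − 0.194444) = −0.75 ln(0.805556)
  = −0.75 × (-0.216223) = 0.162167 substitutions/site.

0.1622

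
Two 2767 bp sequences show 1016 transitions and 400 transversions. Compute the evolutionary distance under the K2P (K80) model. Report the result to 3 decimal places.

P = 1016/2767 ≈ 0.367185 and Q = 400/2767 ≈ 0.144561.
Under the Kimura two-parameter model, d = −½ ln(1 − 2P − Q) − ¼ ln(1 − 2Q).
1 − 2P − Q = 0.121069, giving −½ ln(0.121069) = 1.055697.
1 − 2Q = 0.710878, giving −¼ ln(0.710878) = 0.085314.
d = 1.055697 + 0.085314 = 1.141011.

1.141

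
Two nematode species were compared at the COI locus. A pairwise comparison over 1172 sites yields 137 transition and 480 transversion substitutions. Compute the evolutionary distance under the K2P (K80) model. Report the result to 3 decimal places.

0.943

P = 137/1172 ≈ 0.116894 and Q = 480/1172 ≈ 0.409556.
Under the Kimura two-parameter model, d = −½ ln(1 − 2P − Q) − ¼ ln(1 − 2Q).
1 − 2P − Q = 0.356656, giving −½ ln(0.356656) = 0.515492.
1 − 2Q = 0.180888, giving −¼ ln(0.180888) = 0.427469.
d = 0.515492 + 0.427469 = 0.942961.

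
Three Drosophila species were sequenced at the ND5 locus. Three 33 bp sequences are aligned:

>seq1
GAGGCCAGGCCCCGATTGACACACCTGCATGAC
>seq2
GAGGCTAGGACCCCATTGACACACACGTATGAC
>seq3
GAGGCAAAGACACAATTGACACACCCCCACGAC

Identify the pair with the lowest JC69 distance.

seq1 and seq2

seq1–seq2: 6/33 differ, p = 0.182, d = 0.208.
seq1–seq3: 8/33 differ, p = 0.242, d = 0.293.
seq2–seq3: 8/33 differ, p = 0.242, d = 0.293.
The smallest distance is between seq1 and seq2.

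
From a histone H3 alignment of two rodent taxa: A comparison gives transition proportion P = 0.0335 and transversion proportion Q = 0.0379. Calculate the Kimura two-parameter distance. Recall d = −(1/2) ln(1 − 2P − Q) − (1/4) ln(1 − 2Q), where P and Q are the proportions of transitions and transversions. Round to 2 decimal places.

0.08

Under the Kimura two-parameter model, d = −½ ln(1 − 2P − Q) − ¼ ln(1 − 2Q).
1 − 2P − Q = 0.8951, giving −½ ln(0.8951) = 0.055410.
1 − 2Q = 0.9242, giving −¼ ln(0.9242) = 0.019707.
d = 0.055410 + 0.019707 = 0.075117.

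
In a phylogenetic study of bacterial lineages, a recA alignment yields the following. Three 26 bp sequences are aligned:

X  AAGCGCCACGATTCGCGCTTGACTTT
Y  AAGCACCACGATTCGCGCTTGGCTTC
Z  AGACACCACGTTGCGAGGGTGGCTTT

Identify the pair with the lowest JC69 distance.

X and Y

X–Y: 3/26 differ, p = 0.115, d = 0.125.
X–Z: 9/26 differ, p = 0.346, d = 0.464.
Y–Z: 8/26 differ, p = 0.308, d = 0.396.
The smallest distance is between X and Y.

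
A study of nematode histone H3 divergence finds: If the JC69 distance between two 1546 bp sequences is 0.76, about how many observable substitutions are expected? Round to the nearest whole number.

739

Invert JC69: p = (3/4)(1 − e^(−4d/3)) = 0.75 × (1 − e^(-1.013333)) = 0.75 × (1 − 0.363007) = 0.477745.
Expected differing sites = pL ≈ 0.477745 × 1546 = 738.59377 ≈ 739.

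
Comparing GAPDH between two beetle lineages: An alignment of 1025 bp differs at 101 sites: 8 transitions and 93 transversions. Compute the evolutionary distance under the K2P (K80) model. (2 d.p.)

P = 8/1025 ≈ 0.007805 and Q = 93/1025 ≈ 0.090732.
Under the Kimura two-parameter model, d = −½ ln(1 − 2P − Q) − ¼ ln(1 − 2Q).
1 − 2P − Q = 0.893658, giving −½ ln(0.893658) = 0.056216.
1 − 2Q = 0.818536, giving −¼ ln(0.818536) = 0.050059.
d = 0.056216 + 0.050059 = 0.106275.

0.11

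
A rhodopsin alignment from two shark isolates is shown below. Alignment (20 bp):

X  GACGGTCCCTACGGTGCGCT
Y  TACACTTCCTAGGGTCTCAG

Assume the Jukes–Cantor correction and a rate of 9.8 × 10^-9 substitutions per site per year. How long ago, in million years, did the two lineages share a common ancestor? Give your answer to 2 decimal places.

42.04

The sequences differ at 10 of 20 sites (1, 4, 5, 7, 12, 16, 17, 18, 19, 20), so p = 10/20 = 0.5.
d = −(3/4) ln(1 − 4p/3) = −0.75 ln(1 − 0.666667) = −0.75 ln(0.333333)
  = −0.75 × (-1.098613) = 0.823960 substitutions/site.
Under a molecular clock d = 2μt, so t = d/(2μ) = 0.823960 / (2 × 9.8 × 10^-9) = 42.04 million years.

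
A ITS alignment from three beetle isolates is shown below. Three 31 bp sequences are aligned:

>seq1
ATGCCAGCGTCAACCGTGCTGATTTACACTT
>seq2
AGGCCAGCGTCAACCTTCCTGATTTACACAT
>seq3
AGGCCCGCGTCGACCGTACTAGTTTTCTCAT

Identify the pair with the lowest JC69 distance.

seq1 and seq2

seq1–seq2: 4/31 differ, p = 0.129, d = 0.142.
seq1–seq3: 9/31 differ, p = 0.290, d = 0.367.
seq2–seq3: 8/31 differ, p = 0.258, d = 0.316.
The smallest distance is between seq1 and seq2.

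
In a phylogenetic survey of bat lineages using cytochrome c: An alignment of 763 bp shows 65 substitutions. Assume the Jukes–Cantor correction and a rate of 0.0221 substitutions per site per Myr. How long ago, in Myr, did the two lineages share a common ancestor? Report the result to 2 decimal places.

p = 65/763 ≈ 0.08519.
d = −(3/4) ln(1 − 4p/3) = −0.75 ln(1 − 0.113587) = −0.75 ln(0.886413)
  = −0.75 × (-0.120572) = 0.090429 substitutions/site.
Under a molecular clock d = 2μt, so t = d/(2μ) = 0.090429 / (2 × 0.0221) = 2.05 Myr.

2.05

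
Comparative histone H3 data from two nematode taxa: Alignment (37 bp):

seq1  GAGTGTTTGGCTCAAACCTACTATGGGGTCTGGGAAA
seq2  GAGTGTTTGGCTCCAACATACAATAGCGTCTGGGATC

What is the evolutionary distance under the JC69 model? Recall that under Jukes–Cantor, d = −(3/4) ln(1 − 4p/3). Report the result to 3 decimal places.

0.218

The sequences differ at 7 of 37 sites (14, 18, 22, 25, 27, 36, 37), so p = 7/37 ≈ 0.189189.
d = −(3/4) ln(1 − 4p/3) = −0.75 ln(1 − 0.252252) = −0.75 ln(0.747748)
  = −0.75 × (-0.290689) = 0.218017 substitutions/site.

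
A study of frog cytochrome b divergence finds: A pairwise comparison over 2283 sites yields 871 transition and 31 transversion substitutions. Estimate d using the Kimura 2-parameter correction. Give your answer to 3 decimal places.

P = 871/2283 ≈ 0.381516 and Q = 31/2283 ≈ 0.013579.
Under the Kimura two-parameter model, d = −½ ln(1 − 2P − Q) − ¼ ln(1 − 2Q).
1 − 2P − Q = 0.223389, giving −½ ln(0.223389) = 0.749420.
1 − 2Q = 0.972842, giving −¼ ln(0.972842) = 0.006883.
d = 0.749420 + 0.006883 = 0.756303.

0.756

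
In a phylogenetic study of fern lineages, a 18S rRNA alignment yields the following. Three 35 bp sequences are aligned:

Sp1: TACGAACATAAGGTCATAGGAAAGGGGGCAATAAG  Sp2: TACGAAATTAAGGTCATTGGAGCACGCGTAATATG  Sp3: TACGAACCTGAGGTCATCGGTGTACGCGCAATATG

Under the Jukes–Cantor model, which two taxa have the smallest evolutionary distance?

Sp1–Sp2: 10/35 differ, p = 0.286, d = 0.360.
Sp1–Sp3: 10/35 differ, p = 0.286, d = 0.360.
Sp2–Sp3: 7/35 differ, p = 0.200, d = 0.233.
The smallest distance is between Sp2 and Sp3.

Sp2 and Sp3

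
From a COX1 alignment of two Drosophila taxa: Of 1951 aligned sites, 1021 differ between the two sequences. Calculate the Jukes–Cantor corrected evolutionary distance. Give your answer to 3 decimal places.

0.897

p = 1021/1951 ≈ 0.523321.
d = −(3/4) ln(1 − 4p/3) = −0.75 ln(1 − 0.697761) = −0.75 ln(0.302239)
  = −0.75 × (-1.196537) = 0.897403 substitutions/site.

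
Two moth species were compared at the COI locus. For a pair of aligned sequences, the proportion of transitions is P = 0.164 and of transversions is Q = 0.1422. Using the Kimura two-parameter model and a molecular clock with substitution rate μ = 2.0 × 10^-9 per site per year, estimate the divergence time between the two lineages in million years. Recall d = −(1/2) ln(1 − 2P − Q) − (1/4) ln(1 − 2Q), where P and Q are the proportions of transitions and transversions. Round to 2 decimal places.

Under the Kimura two-parameter model, d = −½ ln(1 − 2P − Q) − ¼ ln(1 − 2Q).
1 − 2P − Q = 0.5298, giving −½ ln(0.5298) = 0.317628.
1 − 2Q = 0.7156, giving −¼ ln(0.7156) = 0.083658.
d = 0.317628 + 0.083658 = 0.401286.
Under a molecular clock d = 2μt, so t = d/(2μ) = 0.401286 / (2 × 2.0 × 10^-9) = 100.32 million years.

100.32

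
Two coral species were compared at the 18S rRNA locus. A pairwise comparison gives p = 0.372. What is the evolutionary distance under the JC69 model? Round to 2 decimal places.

d = −(3/4) ln(1 − 4p/3) = −0.75 ln(1 − 0.496) = −0.75 ln(0.504)
  = −0.75 × (-0.685179) = 0.513884 substitutions/site.

0.51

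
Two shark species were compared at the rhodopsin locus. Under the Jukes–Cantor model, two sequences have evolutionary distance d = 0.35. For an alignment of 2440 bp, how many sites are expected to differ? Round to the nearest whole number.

682

Invert JC69: p = (3/4)(1 − e^(−4d/3)) = 0.75 × (1 − e^(-0.466667)) = 0.75 × (1 − 0.627089) = 0.279683.
Expected differing sites = pL ≈ 0.279683 × 2440 = 682.42652 ≈ 682.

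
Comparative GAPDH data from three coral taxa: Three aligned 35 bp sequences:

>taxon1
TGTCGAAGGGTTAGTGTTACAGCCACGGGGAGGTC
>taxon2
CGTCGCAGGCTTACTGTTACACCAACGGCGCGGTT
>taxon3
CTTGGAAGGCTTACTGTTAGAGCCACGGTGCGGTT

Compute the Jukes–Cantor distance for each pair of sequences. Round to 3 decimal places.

d(taxon1,taxon2) = 0.315, d(taxon1,taxon3) = 0.315, d(taxon2,taxon3) = 0.233

taxon1–taxon2: 9/35 sites differ → p ≈ 0.257143, d = −0.75 ln(1 − 0.342857) = 0.314890 ≈ 0.315.
taxon1–taxon3: 9/35 sites differ → p ≈ 0.257143, d = −0.75 ln(1 − 0.342857) = 0.314890 ≈ 0.315.
taxon2–taxon3: 7/35 sites differ → p = 0.2, d = −0.75 ln(1 − 0.266667) = 0.232617 ≈ 0.233.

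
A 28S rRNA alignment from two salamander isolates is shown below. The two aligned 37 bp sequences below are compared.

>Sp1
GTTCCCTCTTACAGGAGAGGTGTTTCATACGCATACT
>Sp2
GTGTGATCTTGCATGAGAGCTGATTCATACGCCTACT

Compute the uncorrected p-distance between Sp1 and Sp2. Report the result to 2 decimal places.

0.24

The sequences differ at 9 of 37 positions (sites 3, 4, 5, 6, 11, 14, 20, 23, 33).
p = 9/37 = 0.243243… ≈ 0.24 (to 2 d.p.).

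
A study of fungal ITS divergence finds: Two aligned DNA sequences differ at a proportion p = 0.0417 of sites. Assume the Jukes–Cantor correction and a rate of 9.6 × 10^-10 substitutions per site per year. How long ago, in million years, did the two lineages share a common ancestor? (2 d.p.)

22.35

d = −(3/4) ln(1 − 4p/3) = −0.75 ln(1 − 0.0556) = −0.75 ln(0.9444)
  = −0.75 × (-0.057205) = 0.042904 substitutions/site.
Under a molecular clock d = 2μt, so t = d/(2μ) = 0.042904 / (2 × 9.6 × 10^-10) = 22.35 million years.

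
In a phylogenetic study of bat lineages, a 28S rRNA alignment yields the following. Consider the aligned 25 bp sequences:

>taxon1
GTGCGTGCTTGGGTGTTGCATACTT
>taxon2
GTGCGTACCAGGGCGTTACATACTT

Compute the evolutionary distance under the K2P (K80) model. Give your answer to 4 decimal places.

Of 25 sites, 4 differences are transitions and 1 are transversions, so P = 4/25 = 0.16 and Q = 1/25 = 0.04.
Under the Kimura two-parameter model, d = −½ ln(1 − 2P − Q) − ¼ ln(1 − 2Q).
1 − 2P − Q = 0.64, giving −½ ln(0.64) = 0.223144.
1 − 2Q = 0.92, giving −¼ ln(0.92) = 0.020845.
d = 0.223144 + 0.020845 = 0.243989.

0.2440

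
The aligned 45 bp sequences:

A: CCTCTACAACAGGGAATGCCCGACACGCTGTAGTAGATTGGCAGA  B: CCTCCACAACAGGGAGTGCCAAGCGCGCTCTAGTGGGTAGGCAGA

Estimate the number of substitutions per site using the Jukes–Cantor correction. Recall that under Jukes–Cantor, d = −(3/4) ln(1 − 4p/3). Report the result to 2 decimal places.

0.26

The sequences differ at 10 of 45 sites (5, 16, 21, 22, 23, 25, 30, 35, 37, 39), so p = 10/45 ≈ 0.222222.
d = −(3/4) ln(1 − 4p/3) = −0.75 ln(1 − 0.296296) = −0.75 ln(0.703704)
  = −0.75 × (-0.351397) = 0.263548 substitutions/site.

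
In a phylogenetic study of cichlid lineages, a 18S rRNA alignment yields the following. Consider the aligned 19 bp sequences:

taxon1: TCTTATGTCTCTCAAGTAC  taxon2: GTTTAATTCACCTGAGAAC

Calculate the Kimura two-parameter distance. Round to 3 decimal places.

0.763

Of 19 sites, 4 differences are transitions and 5 are transversions, so P = 4/19 ≈ 0.210526 and Q = 5/19 ≈ 0.263158.
Under the Kimura two-parameter model, d = −½ ln(1 − 2P − Q) − ¼ ln(1 − 2Q).
1 − 2P − Q = 0.31579, giving −½ ln(0.31579) = 0.576339.
1 − 2Q = 0.473684, giving −¼ ln(0.473684) = 0.186804.
d = 0.576339 + 0.186804 = 0.763143.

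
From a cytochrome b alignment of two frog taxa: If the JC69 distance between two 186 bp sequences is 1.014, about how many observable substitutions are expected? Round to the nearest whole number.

103

Invert JC69: p = (3/4)(1 − e^(−4d/3)) = 0.75 × (1 − e^(-1.352)) = 0.75 × (1 − 0.258722) = 0.555959.
Expected differing sites = pL ≈ 0.555959 × 186 = 103.408374 ≈ 103.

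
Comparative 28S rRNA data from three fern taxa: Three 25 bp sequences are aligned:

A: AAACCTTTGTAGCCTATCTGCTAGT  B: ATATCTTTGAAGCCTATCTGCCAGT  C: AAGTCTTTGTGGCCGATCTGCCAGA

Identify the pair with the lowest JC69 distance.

A–B: 4/25 differ, p = 0.160, d = 0.180.
A–C: 6/25 differ, p = 0.240, d = 0.289.
B–C: 6/25 differ, p = 0.240, d = 0.289.
The smallest distance is between A and B.

A and B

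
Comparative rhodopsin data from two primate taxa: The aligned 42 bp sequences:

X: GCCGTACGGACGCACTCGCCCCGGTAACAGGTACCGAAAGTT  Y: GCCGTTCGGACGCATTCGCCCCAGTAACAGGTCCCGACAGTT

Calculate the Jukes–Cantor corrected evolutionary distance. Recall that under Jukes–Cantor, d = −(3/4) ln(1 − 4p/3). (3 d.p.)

The sequences differ at 5 of 42 sites (6, 15, 23, 33, 38), so p = 5/42 ≈ 0.119048.
d = −(3/4) ln(1 − 4p/3) = −0.75 ln(1 − 0.158731) = −0.75 ln(0.841269)
  = −0.75 × (-0.172844) = 0.129633 substitutions/site.

0.130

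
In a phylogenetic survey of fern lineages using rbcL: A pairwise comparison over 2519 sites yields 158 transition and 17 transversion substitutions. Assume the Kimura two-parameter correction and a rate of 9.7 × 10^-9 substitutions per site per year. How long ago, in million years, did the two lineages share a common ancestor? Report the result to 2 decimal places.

P = 158/2519 ≈ 0.062723 and Q = 17/2519 ≈ 0.006749.
Under the Kimura two-parameter model, d = −½ ln(1 − 2P − Q) − ¼ ln(1 − 2Q).
1 − 2P − Q = 0.867805, giving −½ ln(0.867805) = 0.070894.
1 − 2Q = 0.986502, giving −¼ ln(0.986502) = 0.003397.
d = 0.070894 + 0.003397 = 0.074291.
Under a molecular clock d = 2μt, so t = d/(2μ) = 0.074291 / (2 × 9.7 × 10^-9) = 3.83 million years.

3.83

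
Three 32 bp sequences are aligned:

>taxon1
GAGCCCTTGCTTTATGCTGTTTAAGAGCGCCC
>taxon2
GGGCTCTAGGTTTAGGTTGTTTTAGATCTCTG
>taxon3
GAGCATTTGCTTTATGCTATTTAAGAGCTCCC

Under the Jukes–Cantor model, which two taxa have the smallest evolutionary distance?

taxon1–taxon2: 11/32 differ, p = 0.344, d = 0.460.
taxon1–taxon3: 4/32 differ, p = 0.125, d = 0.137.
taxon2–taxon3: 12/32 differ, p = 0.375, d = 0.520.
The smallest distance is between taxon1 and taxon3.

taxon1 and taxon3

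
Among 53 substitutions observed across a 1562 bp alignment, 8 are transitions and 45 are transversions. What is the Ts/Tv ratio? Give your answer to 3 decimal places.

0.178

R = 8/45 = 0.177777… ≈ 0.178 (to 3 d.p.).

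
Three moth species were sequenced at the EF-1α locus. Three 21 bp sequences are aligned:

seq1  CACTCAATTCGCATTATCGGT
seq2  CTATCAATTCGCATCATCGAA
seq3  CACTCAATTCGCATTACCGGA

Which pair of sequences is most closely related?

seq1–seq2: 5/21 differ, p = 0.238, d = 0.286.
seq1–seq3: 2/21 differ, p = 0.095, d = 0.102.
seq2–seq3: 5/21 differ, p = 0.238, d = 0.286.
The smallest distance is between seq1 and seq3.

seq1 and seq3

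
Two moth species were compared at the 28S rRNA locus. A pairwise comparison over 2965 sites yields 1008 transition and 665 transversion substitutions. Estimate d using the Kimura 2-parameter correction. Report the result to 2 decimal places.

1.32

P = 1008/2965 ≈ 0.339966 and Q = 665/2965 ≈ 0.224283.
Under the Kimura two-parameter model, d = −½ ln(1 − 2P − Q) − ¼ ln(1 − 2Q).
1 − 2P − Q = 0.095785, giving −½ ln(0.095785) = 1.172825.
1 − 2Q = 0.551434, giving −¼ ln(0.551434) = 0.148808.
d = 1.172825 + 0.148808 = 1.321633.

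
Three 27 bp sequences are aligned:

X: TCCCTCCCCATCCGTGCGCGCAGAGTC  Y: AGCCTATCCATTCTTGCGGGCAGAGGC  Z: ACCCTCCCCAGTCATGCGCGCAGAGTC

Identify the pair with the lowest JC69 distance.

X–Y: 8/27 differ, p = 0.296, d = 0.377.
X–Z: 4/27 differ, p = 0.148, d = 0.165.
Y–Z: 7/27 differ, p = 0.259, d = 0.318.
The smallest distance is between X and Z.

X and Z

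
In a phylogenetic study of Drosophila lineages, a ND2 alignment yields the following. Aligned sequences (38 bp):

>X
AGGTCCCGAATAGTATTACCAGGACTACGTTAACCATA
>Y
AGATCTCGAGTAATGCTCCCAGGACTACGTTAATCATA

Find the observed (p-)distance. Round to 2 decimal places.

The sequences differ at 8 of 38 positions (sites 3, 6, 10, 13, 15, 16, 18, 34).
p = 8/38 = 0.210526… ≈ 0.21 (to 2 d.p.).

0.21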